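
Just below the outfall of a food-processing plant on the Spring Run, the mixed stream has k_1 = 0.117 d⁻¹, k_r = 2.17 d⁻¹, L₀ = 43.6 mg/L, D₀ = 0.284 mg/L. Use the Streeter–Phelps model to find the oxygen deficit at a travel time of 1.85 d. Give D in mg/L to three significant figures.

D ≈ 1.96 mg/L

k_1 L₀/(k_r−k_1) = 0.117×43.6/(2.17−0.117) = 5.101/2.053 = 2.485 mg/L.
e^(−k_1 t) = e^(−0.117×1.850) = 0.8054; e^(−k_r t) = e^(−2.17×1.850) = 0.01805.
D = 2.485 × (0.8054 − 0.01805) + 0.284 × 0.01805 = 1.956 + 0.005127 = 1.961 mg/L.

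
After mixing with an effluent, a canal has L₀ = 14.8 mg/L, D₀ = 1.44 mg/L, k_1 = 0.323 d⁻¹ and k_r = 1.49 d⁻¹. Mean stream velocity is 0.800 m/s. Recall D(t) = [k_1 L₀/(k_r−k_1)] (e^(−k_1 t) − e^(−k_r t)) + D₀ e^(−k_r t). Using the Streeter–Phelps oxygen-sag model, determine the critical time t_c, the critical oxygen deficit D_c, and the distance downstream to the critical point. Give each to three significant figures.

t_c ≈ 0.939 d; D_c ≈ 2.37 mg/L; x_c ≈ 64.9 km

At the critical point dD/dt = 0, so k_1 L₀ e^(−k_1 t) = k_r D. Substituting D(t) from the Streeter–Phelps equation and solving for t gives
t_c = ln[(k_r/k_1)(1 − D₀(k_r−k_1)/(k_1 L₀))] / (k_r−k_1).
Here k_r−k_1 = 1.167 d⁻¹ and 1 − D₀(k_r−k_1)/(k_1 L₀) = 1 − 1.44×1.167/(0.323×14.8) = 0.6485, so
t_c = ln(4.613 × 0.6485) / 1.167 = 1.096 / 1.167 = 0.9389 d.
L(t_c) = L₀ e^(−k_1 t_c) = 14.8 × 0.7384 = 10.93 mg/L, and at the critical point k_r D_c = k_1 L, so D_c = (0.323/1.49) × 10.93 = 2.369 mg/L.
x_c = v t_c = 0.800 m/s × 0.9389 d × 86400 s/d = 64900 m ≈ 64.9 km.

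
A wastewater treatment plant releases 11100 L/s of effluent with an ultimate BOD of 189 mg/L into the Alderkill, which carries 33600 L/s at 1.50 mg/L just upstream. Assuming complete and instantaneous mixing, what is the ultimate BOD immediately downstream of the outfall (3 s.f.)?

48.1 mg/L

Flow-weighted mixing: C = (Q_r C_r + Q_w C_w)/(Q_r + Q_w)
= (33600×1.50 + 11100×189)/(33600 + 11100) = 2.148×10^6/44700 = 48.06 mg/L.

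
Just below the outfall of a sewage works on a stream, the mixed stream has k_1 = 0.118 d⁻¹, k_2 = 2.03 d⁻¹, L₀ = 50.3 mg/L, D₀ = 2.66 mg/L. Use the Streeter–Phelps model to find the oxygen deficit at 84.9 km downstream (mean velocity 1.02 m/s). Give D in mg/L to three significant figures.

D ≈ 2.71 mg/L

Travel time t = x/v = 84.9 km / (1.02 m/s) = 84900 m / 1.02 m/s = 83240 s = 0.9634 d.
k_1 L₀/(k_2−k_1) = 0.118×50.3/(2.03−0.118) = 5.935/1.912 = 3.104 mg/L.
e^(−k_1 t) = e^(−0.118×0.9634) = 0.8925; e^(−k_2 t) = e^(−2.03×0.9634) = 0.1415.
D = 3.104 × (0.8925 − 0.1415) + 2.66 × 0.1415 = 2.332 + 0.3763 = 2.708 mg/L.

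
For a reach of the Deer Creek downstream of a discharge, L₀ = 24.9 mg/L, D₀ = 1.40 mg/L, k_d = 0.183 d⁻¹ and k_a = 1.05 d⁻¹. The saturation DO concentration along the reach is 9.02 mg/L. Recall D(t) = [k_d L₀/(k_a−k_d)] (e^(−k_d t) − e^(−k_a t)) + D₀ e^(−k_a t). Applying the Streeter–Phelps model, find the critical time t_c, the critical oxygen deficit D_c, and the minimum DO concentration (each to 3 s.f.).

At the critical point dD/dt = 0, so k_d L₀ e^(−k_d t) = k_a D. Substituting D(t) from the Streeter–Phelps equation and solving for t gives
t_c = ln[(k_a/k_d)(1 − D₀(k_a−k_d)/(k_d L₀))] / (k_a−k_d).
Here k_a−k_d = 0.8670 d⁻¹ and 1 − D₀(k_a−k_d)/(k_d L₀) = 1 − 1.40×0.8670/(0.183×24.9) = 0.7336, so
t_c = ln(5.738 × 0.7336) / 0.8670 = 1.437 / 0.8670 = 1.658 d.
L(t_c) = L₀ e^(−k_d t_c) = 24.9 × 0.7383 = 18.38 mg/L, and at the critical point k_a D_c = k_d L, so D_c = (0.183/1.05) × 18.38 = 3.204 mg/L.
Minimum DO = C_s − D_c = 9.02 − 3.204 = 5.816 mg/L.

t_c ≈ 1.66 d; D_c ≈ 3.20 mg/L; min DO ≈ 5.82 mg/L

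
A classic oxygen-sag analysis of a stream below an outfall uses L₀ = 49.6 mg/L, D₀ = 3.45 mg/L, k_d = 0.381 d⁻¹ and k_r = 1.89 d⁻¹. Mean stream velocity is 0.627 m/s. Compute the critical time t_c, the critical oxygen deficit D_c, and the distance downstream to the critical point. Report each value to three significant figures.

t_c ≈ 0.848 d; D_c ≈ 7.24 mg/L; x_c ≈ 45.9 km

At the critical point dD/dt = 0, so k_d L₀ e^(−k_d t) = k_r D. Substituting D(t) from the Streeter–Phelps equation and solving for t gives
t_c = ln[(k_r/k_d)(1 − D₀(k_r−k_d)/(k_d L₀))] / (k_r−k_d).
Here k_r−k_d = 1.509 d⁻¹ and 1 − D₀(k_r−k_d)/(k_d L₀) = 1 − 3.45×1.509/(0.381×49.6) = 0.7245, so
t_c = ln(4.961 × 0.7245) / 1.509 = 1.279 / 1.509 = 0.8478 d.
L(t_c) = L₀ e^(−k_d t_c) = 49.6 × 0.7240 = 35.91 mg/L, and at the critical point k_r D_c = k_d L, so D_c = (0.381/1.89) × 35.91 = 7.239 mg/L.
x_c = v t_c = 0.627 m/s × 0.8478 d × 86400 s/d = 45930 m ≈ 45.9 km.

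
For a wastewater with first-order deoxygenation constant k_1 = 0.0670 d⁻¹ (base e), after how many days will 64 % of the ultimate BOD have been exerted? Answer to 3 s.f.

t ≈ 15.2 d

y/L₀ = 1 − e^(−k_1 t) = 0.64 ⇒ e^(−k_1 t) = 0.360
t = −ln(0.360) / 0.0670 = 1.022 / 0.0670 = 15.25 d.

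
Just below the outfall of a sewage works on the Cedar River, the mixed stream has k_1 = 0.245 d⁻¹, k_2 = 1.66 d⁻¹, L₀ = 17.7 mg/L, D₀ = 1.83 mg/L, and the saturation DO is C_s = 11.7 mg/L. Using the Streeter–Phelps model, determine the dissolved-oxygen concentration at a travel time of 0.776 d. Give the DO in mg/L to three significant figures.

DO ≈ 9.51 mg/L

k_1 L₀/(k_2−k_1) = 0.245×17.7/(1.66−0.245) = 4.337/1.415 = 3.065 mg/L.
e^(−k_1 t) = e^(−0.245×0.7760) = 0.8269; e^(−k_2 t) = e^(−1.66×0.7760) = 0.2758.
D = 3.065 × (0.8269 − 0.2758) + 1.83 × 0.2758 = 1.689 + 0.5047 = 2.194 mg/L.
DO = C_s − D = 11.7 − 2.194 = 9.506 mg/L.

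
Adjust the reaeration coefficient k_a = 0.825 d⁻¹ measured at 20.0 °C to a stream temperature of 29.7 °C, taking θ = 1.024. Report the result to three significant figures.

k_a(T₂) = k_a(T₁) · θ^(T₂−T₁) = 0.825 × 1.024^(29.7−20.0)
= 0.825 × 1.024^9.70 = 0.825 × 1.259 = 1.038 d⁻¹.

k_a ≈ 1.04 d⁻¹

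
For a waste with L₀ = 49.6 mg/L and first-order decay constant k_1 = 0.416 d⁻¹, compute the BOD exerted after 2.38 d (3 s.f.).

y_t = L₀(1 − e^(−k_1 t)) = 49.6 × (1 − e^(−0.416×2.38))
= 49.6 × (1 − 0.3715) = 49.6 × 0.6285 = 31.17 mg/L.

y ≈ 31.2 mg/L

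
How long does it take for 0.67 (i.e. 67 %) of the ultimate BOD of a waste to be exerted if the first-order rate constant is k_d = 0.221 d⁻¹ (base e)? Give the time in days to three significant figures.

y/L₀ = 1 − e^(−k_d t) = 0.67 ⇒ e^(−k_d t) = 0.330
t = −ln(0.330) / 0.221 = 1.109 / 0.221 = 5.017 d.

t ≈ 5.02 d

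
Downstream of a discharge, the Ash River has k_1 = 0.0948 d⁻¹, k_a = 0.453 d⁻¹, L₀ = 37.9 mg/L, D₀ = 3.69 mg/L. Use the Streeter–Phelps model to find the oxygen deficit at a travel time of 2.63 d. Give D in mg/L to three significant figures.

k_1 L₀/(k_a−k_1) = 0.0948×37.9/(0.453−0.0948) = 3.593/0.3582 = 10.03 mg/L.
e^(−k_1 t) = e^(−0.0948×2.630) = 0.7793; e^(−k_a t) = e^(−0.453×2.630) = 0.3038.
D = 10.03 × (0.7793 − 0.3038) + 3.69 × 0.3038 = 4.770 + 1.121 = 5.891 mg/L.

D ≈ 5.89 mg/L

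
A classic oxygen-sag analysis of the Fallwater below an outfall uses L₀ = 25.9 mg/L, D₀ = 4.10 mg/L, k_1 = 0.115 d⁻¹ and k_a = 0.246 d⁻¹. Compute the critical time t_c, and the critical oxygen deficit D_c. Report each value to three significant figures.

At the critical point dD/dt = 0, so k_1 L₀ e^(−k_1 t) = k_a D. Substituting D(t) from the Streeter–Phelps equation and solving for t gives
t_c = ln[(k_a/k_1)(1 − D₀(k_a−k_1)/(k_1 L₀))] / (k_a−k_1).
Here k_a−k_1 = 0.1310 d⁻¹ and 1 − D₀(k_a−k_1)/(k_1 L₀) = 1 − 4.10×0.1310/(0.115×25.9) = 0.8197, so
t_c = ln(2.139 × 0.8197) / 0.1310 = 0.5616 / 0.1310 = 4.287 d.
D_c = (k_1/k_a) L₀ e^(−k_1 t_c) = (0.115/0.246) × 25.9 × e^(−0.115×4.287) = 0.4675 × 25.9 × 0.6108 = 7.396 mg/L.

t_c ≈ 4.29 d; D_c ≈ 7.40 mg/L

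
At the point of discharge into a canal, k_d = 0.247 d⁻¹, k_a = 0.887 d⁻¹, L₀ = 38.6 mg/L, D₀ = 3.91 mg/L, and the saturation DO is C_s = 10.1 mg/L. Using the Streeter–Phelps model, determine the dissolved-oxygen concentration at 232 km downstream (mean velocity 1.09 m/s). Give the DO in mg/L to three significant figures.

DO ≈ 3.23 mg/L

Travel time t = x/v = 232 km / (1.09 m/s) = 232000 m / 1.09 m/s = 212800 s = 2.463 d.
k_d L₀/(k_a−k_d) = 0.247×38.6/(0.887−0.247) = 9.534/0.6400 = 14.90 mg/L.
e^(−k_d t) = e^(−0.247×2.463) = 0.5442; e^(−k_a t) = e^(−0.887×2.463) = 0.1125.
D = 14.90 × (0.5442 − 0.1125) + 3.91 × 0.1125 = 6.431 + 0.4397 = 6.871 mg/L.
DO = C_s − D = 10.1 − 6.871 = 3.229 mg/L.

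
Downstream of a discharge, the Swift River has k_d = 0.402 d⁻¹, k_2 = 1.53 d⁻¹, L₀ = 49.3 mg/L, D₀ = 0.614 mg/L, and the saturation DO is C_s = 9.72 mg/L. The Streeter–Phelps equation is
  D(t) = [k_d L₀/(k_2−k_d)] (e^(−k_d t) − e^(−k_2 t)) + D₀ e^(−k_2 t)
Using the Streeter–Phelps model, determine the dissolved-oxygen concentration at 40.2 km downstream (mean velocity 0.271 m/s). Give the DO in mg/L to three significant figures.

DO ≈ 2.14 mg/L

Travel time t = x/v = 40.2 km / (0.271 m/s) = 40200 m / 0.271 m/s = 148300 s = 1.717 d.
k_d L₀/(k_2−k_d) = 0.402×49.3/(1.53−0.402) = 19.82/1.128 = 17.57 mg/L.
e^(−k_d t) = e^(−0.402×1.717) = 0.5015; e^(−k_2 t) = e^(−1.53×1.717) = 0.07231.
D = 17.57 × (0.5015 − 0.07231) + 0.614 × 0.07231 = 7.540 + 0.04440 = 7.585 mg/L.
DO = C_s − D = 9.72 − 7.585 = 2.135 mg/L.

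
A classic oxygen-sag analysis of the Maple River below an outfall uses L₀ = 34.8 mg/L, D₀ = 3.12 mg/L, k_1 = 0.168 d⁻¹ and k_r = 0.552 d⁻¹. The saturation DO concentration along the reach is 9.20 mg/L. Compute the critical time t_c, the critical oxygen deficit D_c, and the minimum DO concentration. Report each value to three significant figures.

With k_r/k_1 = 3.286 and 1 − D₀(k_r−k_1)/(k_1 L₀) = 0.7951,
t_c = ln(3.286 × 0.7951) / (0.552 − 0.168) = ln(2.612) / 0.3840 = 0.9603/0.3840 = 2.501 d.
L(t_c) = L₀ e^(−k_1 t_c) = 34.8 × 0.6570 = 22.86 mg/L, and at the critical point k_r D_c = k_1 L, so D_c = (0.168/0.552) × 22.86 = 6.958 mg/L.
Minimum DO = C_s − D_c = 9.20 − 6.958 = 2.242 mg/L.

t_c ≈ 2.50 d; D_c ≈ 6.96 mg/L; min DO ≈ 2.24 mg/L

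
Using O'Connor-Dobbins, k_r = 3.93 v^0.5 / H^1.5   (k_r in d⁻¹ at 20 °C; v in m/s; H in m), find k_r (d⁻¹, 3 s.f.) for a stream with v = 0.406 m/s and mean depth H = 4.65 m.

k_r ≈ 0.250 d⁻¹

k_r = 3.93 × 0.406^0.5 / 4.65^1.5 = 3.93 × 0.6372 / 10.03 = 0.2497 d⁻¹.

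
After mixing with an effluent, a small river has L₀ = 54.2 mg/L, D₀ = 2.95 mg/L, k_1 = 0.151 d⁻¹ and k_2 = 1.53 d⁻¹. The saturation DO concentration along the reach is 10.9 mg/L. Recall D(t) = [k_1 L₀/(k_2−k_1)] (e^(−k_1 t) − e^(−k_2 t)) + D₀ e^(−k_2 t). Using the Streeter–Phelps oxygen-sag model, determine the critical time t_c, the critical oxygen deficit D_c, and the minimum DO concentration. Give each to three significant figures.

At the critical point dD/dt = 0, so k_1 L₀ e^(−k_1 t) = k_2 D. Substituting D(t) from the Streeter–Phelps equation and solving for t gives
t_c = ln[(k_2/k_1)(1 − D₀(k_2−k_1)/(k_1 L₀))] / (k_2−k_1).
Here k_2−k_1 = 1.379 d⁻¹ and 1 − D₀(k_2−k_1)/(k_1 L₀) = 1 − 2.95×1.379/(0.151×54.2) = 0.5029, so
t_c = ln(10.13 × 0.5029) / 1.379 = 1.628 / 1.379 = 1.181 d.
L(t_c) = L₀ e^(−k_1 t_c) = 54.2 × 0.8367 = 45.35 mg/L, and at the critical point k_2 D_c = k_1 L, so D_c = (0.151/1.53) × 45.35 = 4.476 mg/L.
Minimum DO = C_s − D_c = 10.9 − 4.476 = 6.424 mg/L.

t_c ≈ 1.18 d; D_c ≈ 4.48 mg/L; min DO ≈ 6.42 mg/L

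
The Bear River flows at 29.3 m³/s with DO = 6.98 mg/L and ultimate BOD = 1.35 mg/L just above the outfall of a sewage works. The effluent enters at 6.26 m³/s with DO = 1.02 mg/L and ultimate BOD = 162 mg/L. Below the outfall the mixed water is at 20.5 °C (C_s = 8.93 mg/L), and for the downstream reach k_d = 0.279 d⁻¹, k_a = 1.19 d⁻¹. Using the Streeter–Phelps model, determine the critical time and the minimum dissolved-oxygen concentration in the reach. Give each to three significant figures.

Mixed DO = (29.3×6.98 + 6.26×1.02)/(29.3+6.26) = 210.9/35.56 = 5.931 mg/L.
Mixed L₀ = (29.3×1.35 + 6.26×162)/(35.56) = 1054/35.56 = 29.63 mg/L.
Initial deficit D₀ = C_s − DO₀ = 8.93 − 5.931 = 2.999 mg/L.
t_c = (1/0.9110) ln[(1.19/0.279)(1 − 2.999×0.9110/(0.279×29.63))] = 1.098 × ln(2.856) = 1.152 d.
D_c = (0.279/1.19) × 29.63 × e^(−0.279×1.152) = 0.2345 × 29.63 × 0.7252 = 5.038 mg/L.
Minimum DO = 8.93 − 5.038 = 3.892 mg/L.

t_c ≈ 1.15 d; minimum DO ≈ 3.89 mg/L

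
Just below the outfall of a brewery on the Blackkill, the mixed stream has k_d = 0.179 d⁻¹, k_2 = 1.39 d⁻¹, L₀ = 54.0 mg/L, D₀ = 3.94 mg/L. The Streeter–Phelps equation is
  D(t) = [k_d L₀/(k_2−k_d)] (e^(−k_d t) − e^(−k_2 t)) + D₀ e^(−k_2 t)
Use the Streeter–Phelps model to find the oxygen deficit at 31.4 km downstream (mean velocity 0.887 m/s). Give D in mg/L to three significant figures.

Travel time t = x/v = 31.4 km / (0.887 m/s) = 31400 m / 0.887 m/s = 35400 s = 0.4097 d.
k_d L₀/(k_2−k_d) = 0.179×54.0/(1.39−0.179) = 9.666/1.211 = 7.982 mg/L.
e^(−k_d t) = e^(−0.179×0.4097) = 0.9293; e^(−k_2 t) = e^(−1.39×0.4097) = 0.5658.
D = 7.982 × (0.9293 − 0.5658) + 3.94 × 0.5658 = 2.901 + 2.229 = 5.131 mg/L.

D ≈ 5.13 mg/L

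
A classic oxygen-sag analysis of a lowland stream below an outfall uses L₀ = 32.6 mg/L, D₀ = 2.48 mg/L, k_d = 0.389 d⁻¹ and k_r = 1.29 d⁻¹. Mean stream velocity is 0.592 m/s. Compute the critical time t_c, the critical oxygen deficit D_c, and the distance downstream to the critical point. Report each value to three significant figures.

At the critical point dD/dt = 0, so k_d L₀ e^(−k_d t) = k_r D. Substituting D(t) from the Streeter–Phelps equation and solving for t gives
t_c = ln[(k_r/k_d)(1 − D₀(k_r−k_d)/(k_d L₀))] / (k_r−k_d).
Here k_r−k_d = 0.9010 d⁻¹ and 1 − D₀(k_r−k_d)/(k_d L₀) = 1 − 2.48×0.9010/(0.389×32.6) = 0.8238, so
t_c = ln(3.316 × 0.8238) / 0.9010 = 1.005 / 0.9010 = 1.115 d.
L(t_c) = L₀ e^(−k_d t_c) = 32.6 × 0.6480 = 21.12 mg/L, and at the critical point k_r D_c = k_d L, so D_c = (0.389/1.29) × 21.12 = 6.370 mg/L.
x_c = v t_c = 0.592 m/s × 1.115 d × 86400 s/d = 57050 m ≈ 57.1 km.

t_c ≈ 1.12 d; D_c ≈ 6.37 mg/L; x_c ≈ 57.1 km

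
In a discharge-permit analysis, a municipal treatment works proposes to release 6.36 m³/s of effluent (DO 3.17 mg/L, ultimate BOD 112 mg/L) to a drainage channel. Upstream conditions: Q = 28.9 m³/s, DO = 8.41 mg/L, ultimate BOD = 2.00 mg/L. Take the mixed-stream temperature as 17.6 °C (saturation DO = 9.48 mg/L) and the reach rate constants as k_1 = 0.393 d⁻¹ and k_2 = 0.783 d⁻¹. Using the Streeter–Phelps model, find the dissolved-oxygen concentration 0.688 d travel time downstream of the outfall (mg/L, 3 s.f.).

Mixed DO = (28.9×8.41 + 6.36×3.17)/(28.9+6.36) = 263.2/35.26 = 7.465 mg/L.
Mixed L₀ = (28.9×2.00 + 6.36×112)/(35.26) = 770.1/35.26 = 21.84 mg/L.
Initial deficit D₀ = C_s − DO₀ = 9.48 − 7.465 = 2.015 mg/L.
D(0.688) = [0.393×21.84/(0.783−0.393)](e^(−0.393×0.688) − e^(−0.783×0.688)) + 2.015 e^(−0.783×0.688)
= 22.01 × (0.7631 − 0.5835) + 2.015 × 0.5835 = 5.128 mg/L.
DO = 9.48 − 5.128 = 4.352 mg/L.

DO ≈ 4.35 mg/L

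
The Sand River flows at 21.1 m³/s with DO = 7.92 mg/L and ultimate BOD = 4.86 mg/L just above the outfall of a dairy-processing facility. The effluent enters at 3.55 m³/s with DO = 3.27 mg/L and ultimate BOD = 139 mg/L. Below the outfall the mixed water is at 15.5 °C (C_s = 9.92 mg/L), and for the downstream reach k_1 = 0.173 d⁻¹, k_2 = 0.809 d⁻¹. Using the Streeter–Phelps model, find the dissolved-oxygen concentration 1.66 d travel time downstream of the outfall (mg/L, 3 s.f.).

DO ≈ 6.00 mg/L

Mixed DO = (21.1×7.92 + 3.55×3.27)/(21.1+3.55) = 178.7/24.65 = 7.250 mg/L.
Mixed L₀ = (21.1×4.86 + 3.55×139)/(24.65) = 596.0/24.65 = 24.18 mg/L.
Initial deficit D₀ = C_s − DO₀ = 9.92 − 7.250 = 2.670 mg/L.
D(1.66) = [0.173×24.18/(0.809−0.173)](e^(−0.173×1.66) − e^(−0.809×1.66)) + 2.670 e^(−0.809×1.66)
= 6.577 × (0.7504 − 0.2611) + 2.670 × 0.2611 = 3.915 mg/L.
DO = 9.92 − 3.915 = 6.005 mg/L.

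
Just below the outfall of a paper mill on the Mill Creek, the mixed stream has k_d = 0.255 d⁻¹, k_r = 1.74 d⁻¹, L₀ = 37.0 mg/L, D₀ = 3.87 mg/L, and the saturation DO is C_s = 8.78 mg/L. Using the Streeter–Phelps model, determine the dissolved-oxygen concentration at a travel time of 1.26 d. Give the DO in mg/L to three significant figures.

k_d L₀/(k_r−k_d) = 0.255×37.0/(1.74−0.255) = 9.435/1.485 = 6.354 mg/L.
e^(−k_d t) = e^(−0.255×1.260) = 0.7252; e^(−k_r t) = e^(−1.74×1.260) = 0.1116.
D = 6.354 × (0.7252 − 0.1116) + 3.87 × 0.1116 = 3.898 + 0.4321 = 4.330 mg/L.
DO = C_s − D = 8.78 − 4.330 = 4.450 mg/L.

DO ≈ 4.45 mg/L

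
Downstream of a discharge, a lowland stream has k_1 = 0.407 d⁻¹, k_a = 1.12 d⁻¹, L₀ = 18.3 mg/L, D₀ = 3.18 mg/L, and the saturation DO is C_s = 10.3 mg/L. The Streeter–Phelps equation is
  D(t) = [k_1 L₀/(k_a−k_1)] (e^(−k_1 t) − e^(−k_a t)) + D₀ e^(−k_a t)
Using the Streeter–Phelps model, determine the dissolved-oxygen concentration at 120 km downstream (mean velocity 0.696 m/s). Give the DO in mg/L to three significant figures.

DO ≈ 6.44 mg/L

Travel time t = x/v = 120 km / (0.696 m/s) = 120000 m / 0.696 m/s = 172400 s = 1.996 d.
k_1 L₀/(k_a−k_1) = 0.407×18.3/(1.12−0.407) = 7.448/0.7130 = 10.45 mg/L.
e^(−k_1 t) = e^(−0.407×1.996) = 0.4439; e^(−k_a t) = e^(−1.12×1.996) = 0.1070.
D = 10.45 × (0.4439 − 0.1070) + 3.18 × 0.1070 = 3.519 + 0.3402 = 3.860 mg/L.
DO = C_s − D = 10.3 − 3.860 = 6.440 mg/L.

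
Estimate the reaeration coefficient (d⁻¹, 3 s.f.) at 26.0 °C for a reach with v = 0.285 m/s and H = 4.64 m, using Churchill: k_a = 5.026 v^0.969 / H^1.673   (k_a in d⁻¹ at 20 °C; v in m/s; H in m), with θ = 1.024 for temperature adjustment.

k_a(20) = 5.026 × 0.285^0.969 / 4.64^1.673 = 5.026 × 0.2963 / 13.03 = 0.1143 d⁻¹.
k_a(26.0) = 0.1143 × 1.024^(26.0−20) = 0.1143 × 1.153 = 0.1317 d⁻¹.

k_a ≈ 0.132 d⁻¹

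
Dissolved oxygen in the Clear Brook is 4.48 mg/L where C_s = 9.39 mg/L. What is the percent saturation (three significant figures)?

47.7 % saturation

% saturation = C/C_s × 100 = 4.48/9.39 × 100 = 47.7 %.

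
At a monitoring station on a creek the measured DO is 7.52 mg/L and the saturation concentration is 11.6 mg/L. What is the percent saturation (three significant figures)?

64.8 % saturation

% saturation = C/C_s × 100 = 7.52/11.6 × 100 = 64.8 %.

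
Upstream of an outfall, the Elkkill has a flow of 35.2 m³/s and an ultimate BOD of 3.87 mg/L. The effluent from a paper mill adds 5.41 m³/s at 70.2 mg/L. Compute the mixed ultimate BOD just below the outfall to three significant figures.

12.7 mg/L

Flow-weighted mixing: C = (Q_r C_r + Q_w C_w)/(Q_r + Q_w)
= (35.2×3.87 + 5.41×70.2)/(35.2 + 5.41) = 516.0/40.61 = 12.71 mg/L.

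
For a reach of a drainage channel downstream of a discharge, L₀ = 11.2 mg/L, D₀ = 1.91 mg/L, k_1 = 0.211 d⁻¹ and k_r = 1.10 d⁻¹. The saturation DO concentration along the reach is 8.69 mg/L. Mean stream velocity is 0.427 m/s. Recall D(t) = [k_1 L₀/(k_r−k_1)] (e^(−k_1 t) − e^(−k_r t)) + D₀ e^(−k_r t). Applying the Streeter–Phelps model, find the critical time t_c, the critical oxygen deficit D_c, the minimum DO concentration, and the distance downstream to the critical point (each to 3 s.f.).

At the critical point dD/dt = 0, so k_1 L₀ e^(−k_1 t) = k_r D. Substituting D(t) from the Streeter–Phelps equation and solving for t gives
t_c = ln[(k_r/k_1)(1 − D₀(k_r−k_1)/(k_1 L₀))] / (k_r−k_1).
Here k_r−k_1 = 0.8890 d⁻¹ and 1 − D₀(k_r−k_1)/(k_1 L₀) = 1 − 1.91×0.8890/(0.211×11.2) = 0.2815, so
t_c = ln(5.213 × 0.2815) / 0.8890 = 0.3835 / 0.8890 = 0.4314 d.
L(t_c) = L₀ e^(−k_1 t_c) = 11.2 × 0.9130 = 10.23 mg/L, and at the critical point k_r D_c = k_1 L, so D_c = (0.211/1.10) × 10.23 = 1.961 mg/L.
Minimum DO = C_s − D_c = 8.69 − 1.961 = 6.729 mg/L.
x_c = v t_c = 0.427 m/s × 0.4314 d × 86400 s/d = 15920 m ≈ 15.9 km.

t_c ≈ 0.431 d; D_c ≈ 1.96 mg/L; min DO ≈ 6.73 mg/L; x_c ≈ 15.9 km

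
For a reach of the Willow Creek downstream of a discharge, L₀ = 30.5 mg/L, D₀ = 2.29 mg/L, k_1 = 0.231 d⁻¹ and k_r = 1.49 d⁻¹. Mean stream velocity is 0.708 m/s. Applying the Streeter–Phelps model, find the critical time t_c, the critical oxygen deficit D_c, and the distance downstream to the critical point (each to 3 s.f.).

t_c ≈ 1.06 d; D_c ≈ 3.70 mg/L; x_c ≈ 65.0 km

t_c = [1/(k_r−k_1)] ln[(k_r/k_1)(1 − D₀(k_r−k_1)/(k_1 L₀))]
= [1/(1.49−0.231)] ln[(1.49/0.231)(1 − 2.29×1.259/(0.231×30.5))]
= (1/1.259) ln[6.450 × 0.5908] = 0.7943 × ln(3.811) = 0.7943 × 1.338 = 1.063 d.
L(t_c) = L₀ e^(−k_1 t_c) = 30.5 × 0.7823 = 23.86 mg/L, and at the critical point k_r D_c = k_1 L, so D_c = (0.231/1.49) × 23.86 = 3.699 mg/L.
x_c = v t_c = 0.708 m/s × 1.063 d × 86400 s/d = 65000 m ≈ 65.0 km.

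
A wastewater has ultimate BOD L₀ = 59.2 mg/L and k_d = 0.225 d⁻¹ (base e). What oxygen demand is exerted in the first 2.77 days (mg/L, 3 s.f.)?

y_t = L₀(1 − e^(−k_d t)) = 59.2 × (1 − e^(−0.225×2.77))
= 59.2 × (1 − 0.5362) = 59.2 × 0.4638 = 27.46 mg/L.

y ≈ 27.5 mg/L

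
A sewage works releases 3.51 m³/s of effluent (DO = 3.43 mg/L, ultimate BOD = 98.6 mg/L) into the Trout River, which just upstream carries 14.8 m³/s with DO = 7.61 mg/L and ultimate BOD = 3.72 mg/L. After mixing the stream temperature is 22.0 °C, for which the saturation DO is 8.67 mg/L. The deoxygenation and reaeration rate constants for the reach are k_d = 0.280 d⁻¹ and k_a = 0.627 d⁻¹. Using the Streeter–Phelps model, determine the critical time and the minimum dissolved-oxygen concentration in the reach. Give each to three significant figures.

t_c ≈ 2.00 d; minimum DO ≈ 3.09 mg/L

Mixed DO = (14.8×7.61 + 3.51×3.43)/(14.8+3.51) = 124.7/18.31 = 6.809 mg/L.
Mixed L₀ = (14.8×3.72 + 3.51×98.6)/(18.31) = 401.1/18.31 = 21.91 mg/L.
Initial deficit D₀ = C_s − DO₀ = 8.67 − 6.809 = 1.861 mg/L.
t_c = (1/0.3470) ln[(0.627/0.280)(1 − 1.861×0.3470/(0.280×21.91))] = 2.882 × ln(2.004) = 2.003 d.
D_c = (0.280/0.627) × 21.91 × e^(−0.280×2.003) = 0.4466 × 21.91 × 0.5708 = 5.584 mg/L.
Minimum DO = 8.67 − 5.584 = 3.086 mg/L.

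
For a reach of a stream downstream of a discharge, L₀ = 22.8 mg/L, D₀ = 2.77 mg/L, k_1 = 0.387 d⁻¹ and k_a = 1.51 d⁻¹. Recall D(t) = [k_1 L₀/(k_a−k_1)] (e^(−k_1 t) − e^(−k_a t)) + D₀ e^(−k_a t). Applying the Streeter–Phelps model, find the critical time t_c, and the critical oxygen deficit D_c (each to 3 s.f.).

t_c ≈ 0.825 d; D_c ≈ 4.25 mg/L

With k_a/k_1 = 3.902 and 1 − D₀(k_a−k_1)/(k_1 L₀) = 0.6475,
t_c = ln(3.902 × 0.6475) / (1.51 − 0.387) = ln(2.526) / 1.123 = 0.9267/1.123 = 0.8252 d.
L(t_c) = L₀ e^(−k_1 t_c) = 22.8 × 0.7266 = 16.57 mg/L, and at the critical point k_a D_c = k_1 L, so D_c = (0.387/1.51) × 16.57 = 4.246 mg/L.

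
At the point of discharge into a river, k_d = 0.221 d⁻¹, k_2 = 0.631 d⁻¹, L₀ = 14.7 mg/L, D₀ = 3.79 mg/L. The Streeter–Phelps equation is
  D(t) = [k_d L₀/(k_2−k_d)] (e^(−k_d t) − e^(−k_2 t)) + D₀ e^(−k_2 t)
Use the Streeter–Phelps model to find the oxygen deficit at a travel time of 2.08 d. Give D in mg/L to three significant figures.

D ≈ 3.89 mg/L

k_d L₀/(k_2−k_d) = 0.221×14.7/(0.631−0.221) = 3.249/0.4100 = 7.924 mg/L.
e^(−k_d t) = e^(−0.221×2.080) = 0.6315; e^(−k_2 t) = e^(−0.631×2.080) = 0.2692.
D = 7.924 × (0.6315 − 0.2692) + 3.79 × 0.2692 = 2.871 + 1.020 = 3.891 mg/L.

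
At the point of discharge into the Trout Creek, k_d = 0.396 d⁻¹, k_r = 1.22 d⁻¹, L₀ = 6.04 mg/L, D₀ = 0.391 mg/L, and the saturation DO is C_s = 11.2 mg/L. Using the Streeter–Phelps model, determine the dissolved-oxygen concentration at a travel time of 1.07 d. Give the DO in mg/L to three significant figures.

DO ≈ 9.98 mg/L

k_d L₀/(k_r−k_d) = 0.396×6.04/(1.22−0.396) = 2.392/0.8240 = 2.903 mg/L.
e^(−k_d t) = e^(−0.396×1.070) = 0.6546; e^(−k_r t) = e^(−1.22×1.070) = 0.2711.
D = 2.903 × (0.6546 − 0.2711) + 0.391 × 0.2711 = 1.113 + 0.1060 = 1.219 mg/L.
DO = C_s − D = 11.2 − 1.219 = 9.981 mg/L.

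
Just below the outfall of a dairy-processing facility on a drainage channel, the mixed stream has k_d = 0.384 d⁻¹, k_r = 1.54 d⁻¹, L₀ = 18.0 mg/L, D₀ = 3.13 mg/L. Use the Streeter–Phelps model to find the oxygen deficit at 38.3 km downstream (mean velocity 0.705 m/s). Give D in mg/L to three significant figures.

D ≈ 3.61 mg/L

Travel time t = x/v = 38.3 km / (0.705 m/s) = 38300 m / 0.705 m/s = 54330 s = 0.6288 d.
k_d L₀/(k_r−k_d) = 0.384×18.0/(1.54−0.384) = 6.912/1.156 = 5.979 mg/L.
e^(−k_d t) = e^(−0.384×0.6288) = 0.7855; e^(−k_r t) = e^(−1.54×0.6288) = 0.3797.
D = 5.979 × (0.7855 − 0.3797) + 3.13 × 0.3797 = 2.426 + 1.189 = 3.615 mg/L.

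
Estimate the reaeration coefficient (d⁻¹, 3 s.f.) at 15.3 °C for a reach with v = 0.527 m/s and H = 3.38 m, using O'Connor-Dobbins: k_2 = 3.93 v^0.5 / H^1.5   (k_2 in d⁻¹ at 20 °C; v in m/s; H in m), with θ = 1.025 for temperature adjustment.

k_2(20) = 3.93 × 0.527^0.5 / 3.38^1.5 = 3.93 × 0.7259 / 6.214 = 0.4591 d⁻¹.
k_2(15.3) = 0.4591 × 1.025^(15.3−20) = 0.4591 × 0.8904 = 0.4088 d⁻¹.

k_2 ≈ 0.409 d⁻¹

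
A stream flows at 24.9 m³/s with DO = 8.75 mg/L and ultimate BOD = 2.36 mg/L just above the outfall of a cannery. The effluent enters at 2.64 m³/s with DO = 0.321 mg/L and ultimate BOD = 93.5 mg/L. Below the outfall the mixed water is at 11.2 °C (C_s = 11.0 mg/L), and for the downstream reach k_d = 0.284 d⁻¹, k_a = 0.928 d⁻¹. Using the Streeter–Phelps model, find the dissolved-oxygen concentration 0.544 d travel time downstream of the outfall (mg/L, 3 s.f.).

DO ≈ 7.91 mg/L

Mixed DO = (24.9×8.75 + 2.64×0.321)/(24.9+2.64) = 218.7/27.54 = 7.942 mg/L.
Mixed L₀ = (24.9×2.36 + 2.64×93.5)/(27.54) = 305.6/27.54 = 11.10 mg/L.
Initial deficit D₀ = C_s − DO₀ = 11.0 − 7.942 = 3.058 mg/L.
D(0.544) = [0.284×11.10/(0.928−0.284)](e^(−0.284×0.544) − e^(−0.928×0.544)) + 3.058 e^(−0.928×0.544)
= 4.894 × (0.8568 − 0.6036) + 3.058 × 0.6036 = 3.085 mg/L.
DO = 11.0 − 3.085 = 7.915 mg/L.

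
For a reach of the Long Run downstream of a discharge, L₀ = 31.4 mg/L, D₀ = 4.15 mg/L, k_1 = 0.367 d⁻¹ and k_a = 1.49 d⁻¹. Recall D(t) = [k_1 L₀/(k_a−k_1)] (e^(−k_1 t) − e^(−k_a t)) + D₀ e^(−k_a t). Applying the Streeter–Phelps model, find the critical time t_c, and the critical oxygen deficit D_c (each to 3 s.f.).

t_c ≈ 0.786 d; D_c ≈ 5.80 mg/L

With k_a/k_1 = 4.060 and 1 − D₀(k_a−k_1)/(k_1 L₀) = 0.5956,
t_c = ln(4.060 × 0.5956) / (1.49 − 0.367) = ln(2.418) / 1.123 = 0.8830/1.123 = 0.7862 d.
L(t_c) = L₀ e^(−k_1 t_c) = 31.4 × 0.7493 = 23.53 mg/L, and at the critical point k_a D_c = k_1 L, so D_c = (0.367/1.49) × 23.53 = 5.796 mg/L.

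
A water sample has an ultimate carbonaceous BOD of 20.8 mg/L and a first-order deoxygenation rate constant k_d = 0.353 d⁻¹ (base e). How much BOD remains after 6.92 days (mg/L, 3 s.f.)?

L ≈ 1.81 mg/L

L_t = L₀ e^(−k_d t) = 20.8 × e^(−0.353×6.92) = 20.8 × 0.08692 = 1.808 mg/L.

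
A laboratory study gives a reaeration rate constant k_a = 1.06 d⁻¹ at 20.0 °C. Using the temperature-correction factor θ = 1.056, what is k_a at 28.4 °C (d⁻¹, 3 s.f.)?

k_a ≈ 1.68 d⁻¹

k_a(T₂) = k_a(T₁) · θ^(T₂−T₁) = 1.06 × 1.056^(28.4−20.0)
= 1.06 × 1.056^8.40 = 1.06 × 1.580 = 1.675 d⁻¹.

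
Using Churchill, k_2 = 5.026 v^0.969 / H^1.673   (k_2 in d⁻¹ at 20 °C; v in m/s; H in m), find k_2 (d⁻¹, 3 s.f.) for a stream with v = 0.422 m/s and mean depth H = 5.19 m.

k_2 ≈ 0.139 d⁻¹

k_2 = 5.026 × 0.422^0.969 / 5.19^1.673 = 5.026 × 0.4334 / 15.72 = 0.1386 d⁻¹.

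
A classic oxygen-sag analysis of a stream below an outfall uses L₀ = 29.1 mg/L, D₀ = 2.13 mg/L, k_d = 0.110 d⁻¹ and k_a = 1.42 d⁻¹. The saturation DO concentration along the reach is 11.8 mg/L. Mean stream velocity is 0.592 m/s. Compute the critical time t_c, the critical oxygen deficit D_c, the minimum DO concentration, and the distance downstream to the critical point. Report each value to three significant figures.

t_c ≈ 0.385 d; D_c ≈ 2.16 mg/L; min DO ≈ 9.64 mg/L; x_c ≈ 19.7 km

At the critical point dD/dt = 0, so k_d L₀ e^(−k_d t) = k_a D. Substituting D(t) from the Streeter–Phelps equation and solving for t gives
t_c = ln[(k_a/k_d)(1 − D₀(k_a−k_d)/(k_d L₀))] / (k_a−k_d).
Here k_a−k_d = 1.310 d⁻¹ and 1 − D₀(k_a−k_d)/(k_d L₀) = 1 − 2.13×1.310/(0.110×29.1) = 0.1283, so
t_c = ln(12.91 × 0.1283) / 1.310 = 0.5046 / 1.310 = 0.3852 d.
D_c = (k_d/k_a) L₀ e^(−k_d t_c) = (0.110/1.42) × 29.1 × e^(−0.110×0.3852) = 0.07746 × 29.1 × 0.9585 = 2.161 mg/L.
Minimum DO = C_s − D_c = 11.8 − 2.161 = 9.639 mg/L.
x_c = v t_c = 0.592 m/s × 0.3852 d × 86400 s/d = 19700 m ≈ 19.7 km.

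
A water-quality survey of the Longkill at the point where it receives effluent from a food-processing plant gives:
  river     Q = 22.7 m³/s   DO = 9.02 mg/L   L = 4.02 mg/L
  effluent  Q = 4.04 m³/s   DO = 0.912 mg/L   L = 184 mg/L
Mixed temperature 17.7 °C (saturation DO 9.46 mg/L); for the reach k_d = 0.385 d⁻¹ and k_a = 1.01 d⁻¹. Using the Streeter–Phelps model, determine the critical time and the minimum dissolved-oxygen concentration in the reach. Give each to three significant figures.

Mixed DO = (22.7×9.02 + 4.04×0.912)/(22.7+4.04) = 208.4/26.74 = 7.795 mg/L.
Mixed L₀ = (22.7×4.02 + 4.04×184)/(26.74) = 834.6/26.74 = 31.21 mg/L.
Initial deficit D₀ = C_s − DO₀ = 9.46 − 7.795 = 1.665 mg/L.
t_c = (1/0.6250) ln[(1.01/0.385)(1 − 1.665×0.6250/(0.385×31.21))] = 1.600 × ln(2.396) = 1.398 d.
D_c = (0.385/1.01) × 31.21 × e^(−0.385×1.398) = 0.3812 × 31.21 × 0.5837 = 6.945 mg/L.
Minimum DO = 9.46 − 6.945 = 2.515 mg/L.

t_c ≈ 1.40 d; minimum DO ≈ 2.51 mg/L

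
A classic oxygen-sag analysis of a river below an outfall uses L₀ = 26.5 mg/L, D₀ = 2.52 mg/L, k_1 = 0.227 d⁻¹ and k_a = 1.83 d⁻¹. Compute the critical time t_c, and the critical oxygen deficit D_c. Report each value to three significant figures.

t_c = [1/(k_a−k_1)] ln[(k_a/k_1)(1 − D₀(k_a−k_1)/(k_1 L₀))]
= [1/(1.83−0.227)] ln[(1.83/0.227)(1 − 2.52×1.603/(0.227×26.5))]
= (1/1.603) ln[8.062 × 0.3285] = 0.6238 × ln(2.648) = 0.6238 × 0.9738 = 0.6075 d.
D_c = (k_1/k_a) L₀ e^(−k_1 t_c) = (0.227/1.83) × 26.5 × e^(−0.227×0.6075) = 0.1240 × 26.5 × 0.8712 = 2.864 mg/L.

t_c ≈ 0.608 d; D_c ≈ 2.86 mg/L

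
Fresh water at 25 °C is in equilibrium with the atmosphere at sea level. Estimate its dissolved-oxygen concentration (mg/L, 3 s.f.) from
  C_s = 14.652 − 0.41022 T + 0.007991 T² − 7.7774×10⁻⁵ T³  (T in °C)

C_s ≈ 8.18 mg/L

C_s = 14.652 − 0.41022×25 + 0.007991×25² − 7.7774×10⁻⁵×25³ = 8.176 mg/L.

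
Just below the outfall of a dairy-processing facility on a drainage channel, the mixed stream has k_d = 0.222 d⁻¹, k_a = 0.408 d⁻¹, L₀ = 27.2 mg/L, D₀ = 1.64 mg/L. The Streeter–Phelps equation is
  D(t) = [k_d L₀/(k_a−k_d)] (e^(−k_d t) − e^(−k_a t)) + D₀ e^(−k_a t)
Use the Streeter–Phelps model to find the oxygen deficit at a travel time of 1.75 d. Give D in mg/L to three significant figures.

k_d L₀/(k_a−k_d) = 0.222×27.2/(0.408−0.222) = 6.038/0.1860 = 32.46 mg/L.
e^(−k_d t) = e^(−0.222×1.750) = 0.6781; e^(−k_a t) = e^(−0.408×1.750) = 0.4897.
D = 32.46 × (0.6781 − 0.4897) + 1.64 × 0.4897 = 6.116 + 0.8031 = 6.919 mg/L.

D ≈ 6.92 mg/L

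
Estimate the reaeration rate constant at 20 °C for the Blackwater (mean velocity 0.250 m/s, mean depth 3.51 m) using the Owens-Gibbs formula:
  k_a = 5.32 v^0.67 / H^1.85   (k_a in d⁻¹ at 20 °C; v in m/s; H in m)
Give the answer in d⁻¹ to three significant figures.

k_a ≈ 0.206 d⁻¹

k_a = 5.32 × 0.250^0.67 / 3.51^1.85 = 5.32 × 0.3950 / 10.21 = 0.2059 d⁻¹.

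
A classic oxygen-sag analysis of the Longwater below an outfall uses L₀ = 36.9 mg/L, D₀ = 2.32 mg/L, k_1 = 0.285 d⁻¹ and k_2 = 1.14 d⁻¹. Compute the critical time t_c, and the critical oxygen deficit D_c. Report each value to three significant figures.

At the critical point dD/dt = 0, so k_1 L₀ e^(−k_1 t) = k_2 D. Substituting D(t) from the Streeter–Phelps equation and solving for t gives
t_c = ln[(k_2/k_1)(1 − D₀(k_2−k_1)/(k_1 L₀))] / (k_2−k_1).
Here k_2−k_1 = 0.8550 d⁻¹ and 1 − D₀(k_2−k_1)/(k_1 L₀) = 1 − 2.32×0.8550/(0.285×36.9) = 0.8114, so
t_c = ln(4.000 × 0.8114) / 0.8550 = 1.177 / 0.8550 = 1.377 d.
L(t_c) = L₀ e^(−k_1 t_c) = 36.9 × 0.6754 = 24.92 mg/L, and at the critical point k_2 D_c = k_1 L, so D_c = (0.285/1.14) × 24.92 = 6.231 mg/L.

t_c ≈ 1.38 d; D_c ≈ 6.23 mg/L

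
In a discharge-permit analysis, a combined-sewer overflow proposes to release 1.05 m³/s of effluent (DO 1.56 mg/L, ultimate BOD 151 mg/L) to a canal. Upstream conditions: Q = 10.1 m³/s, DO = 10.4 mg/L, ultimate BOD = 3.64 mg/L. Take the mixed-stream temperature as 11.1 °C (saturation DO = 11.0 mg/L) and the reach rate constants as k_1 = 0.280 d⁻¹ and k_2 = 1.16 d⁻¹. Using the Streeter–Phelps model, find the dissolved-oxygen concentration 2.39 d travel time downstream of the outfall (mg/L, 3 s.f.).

Mixed DO = (10.1×10.4 + 1.05×1.56)/(10.1+1.05) = 106.7/11.15 = 9.568 mg/L.
Mixed L₀ = (10.1×3.64 + 1.05×151)/(11.15) = 195.3/11.15 = 17.52 mg/L.
Initial deficit D₀ = C_s − DO₀ = 11.0 − 9.568 = 1.432 mg/L.
D(2.39) = [0.280×17.52/(1.16−0.280)](e^(−0.280×2.39) − e^(−1.16×2.39)) + 1.432 e^(−1.16×2.39)
= 5.574 × (0.5121 − 0.06251) + 1.432 × 0.06251 = 2.595 mg/L.
DO = 11.0 − 2.595 = 8.405 mg/L.

DO ≈ 8.40 mg/L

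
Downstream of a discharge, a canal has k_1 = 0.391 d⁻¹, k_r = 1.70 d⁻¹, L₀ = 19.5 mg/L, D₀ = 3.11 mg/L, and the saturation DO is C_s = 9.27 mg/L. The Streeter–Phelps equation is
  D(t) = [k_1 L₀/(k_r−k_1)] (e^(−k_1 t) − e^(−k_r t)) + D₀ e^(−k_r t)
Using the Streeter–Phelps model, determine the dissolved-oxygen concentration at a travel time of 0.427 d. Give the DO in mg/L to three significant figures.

k_1 L₀/(k_r−k_1) = 0.391×19.5/(1.70−0.391) = 7.625/1.309 = 5.825 mg/L.
e^(−k_1 t) = e^(−0.391×0.4270) = 0.8462; e^(−k_r t) = e^(−1.70×0.4270) = 0.4839.
D = 5.825 × (0.8462 − 0.4839) + 3.11 × 0.4839 = 2.111 + 1.505 = 3.615 mg/L.
DO = C_s − D = 9.27 − 3.615 = 5.655 mg/L.

DO ≈ 5.65 mg/L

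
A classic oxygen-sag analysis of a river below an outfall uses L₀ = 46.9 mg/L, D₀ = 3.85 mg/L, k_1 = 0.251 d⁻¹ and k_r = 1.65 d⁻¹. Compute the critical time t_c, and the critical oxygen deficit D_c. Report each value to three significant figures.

t_c ≈ 0.909 d; D_c ≈ 5.68 mg/L

At the critical point dD/dt = 0, so k_1 L₀ e^(−k_1 t) = k_r D. Substituting D(t) from the Streeter–Phelps equation and solving for t gives
t_c = ln[(k_r/k_1)(1 − D₀(k_r−k_1)/(k_1 L₀))] / (k_r−k_1).
Here k_r−k_1 = 1.399 d⁻¹ and 1 − D₀(k_r−k_1)/(k_1 L₀) = 1 − 3.85×1.399/(0.251×46.9) = 0.5425, so
t_c = ln(6.574 × 0.5425) / 1.399 = 1.271 / 1.399 = 0.9088 d.
D_c = (k_1/k_r) L₀ e^(−k_1 t_c) = (0.251/1.65) × 46.9 × e^(−0.251×0.9088) = 0.1521 × 46.9 × 0.7960 = 5.679 mg/L.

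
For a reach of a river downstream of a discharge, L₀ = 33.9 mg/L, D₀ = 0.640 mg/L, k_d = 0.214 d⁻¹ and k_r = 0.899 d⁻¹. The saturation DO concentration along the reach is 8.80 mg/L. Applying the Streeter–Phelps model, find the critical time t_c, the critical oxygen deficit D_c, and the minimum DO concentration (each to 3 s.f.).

t_c ≈ 2.00 d; D_c ≈ 5.25 mg/L; min DO ≈ 3.55 mg/L

t_c = [1/(k_r−k_d)] ln[(k_r/k_d)(1 − D₀(k_r−k_d)/(k_d L₀))]
= [1/(0.899−0.214)] ln[(0.899/0.214)(1 − 0.640×0.6850/(0.214×33.9))]
= (1/0.6850) ln[4.201 × 0.9396] = 1.460 × ln(3.947) = 1.460 × 1.373 = 2.004 d.
D_c = (k_d/k_r) L₀ e^(−k_d t_c) = (0.214/0.899) × 33.9 × e^(−0.214×2.004) = 0.2380 × 33.9 × 0.6512 = 5.255 mg/L.
Minimum DO = C_s − D_c = 8.80 − 5.255 = 3.545 mg/L.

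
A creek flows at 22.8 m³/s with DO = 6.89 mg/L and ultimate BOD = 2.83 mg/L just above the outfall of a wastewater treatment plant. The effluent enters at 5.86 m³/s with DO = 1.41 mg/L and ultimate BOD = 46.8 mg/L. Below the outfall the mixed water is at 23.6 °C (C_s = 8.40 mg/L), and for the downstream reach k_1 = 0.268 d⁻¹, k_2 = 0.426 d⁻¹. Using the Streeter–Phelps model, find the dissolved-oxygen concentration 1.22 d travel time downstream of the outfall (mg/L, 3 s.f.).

DO ≈ 4.30 mg/L

Mixed DO = (22.8×6.89 + 5.86×1.41)/(22.8+5.86) = 165.4/28.66 = 5.770 mg/L.
Mixed L₀ = (22.8×2.83 + 5.86×46.8)/(28.66) = 338.8/28.66 = 11.82 mg/L.
Initial deficit D₀ = C_s − DO₀ = 8.40 − 5.770 = 2.630 mg/L.
D(1.22) = [0.268×11.82/(0.426−0.268)](e^(−0.268×1.22) − e^(−0.426×1.22)) + 2.630 e^(−0.426×1.22)
= 20.05 × (0.7211 − 0.5947) + 2.630 × 0.5947 = 4.099 mg/L.
DO = 8.40 − 4.099 = 4.301 mg/L.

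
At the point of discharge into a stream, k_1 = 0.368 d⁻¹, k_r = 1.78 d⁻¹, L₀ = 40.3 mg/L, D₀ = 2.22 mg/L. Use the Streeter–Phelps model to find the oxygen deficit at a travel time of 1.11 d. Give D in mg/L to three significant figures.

k_1 L₀/(k_r−k_1) = 0.368×40.3/(1.78−0.368) = 14.83/1.412 = 10.50 mg/L.
e^(−k_1 t) = e^(−0.368×1.110) = 0.6647; e^(−k_r t) = e^(−1.78×1.110) = 0.1387.
D = 10.50 × (0.6647 − 0.1387) + 2.22 × 0.1387 = 5.525 + 0.3078 = 5.833 mg/L.

D ≈ 5.83 mg/L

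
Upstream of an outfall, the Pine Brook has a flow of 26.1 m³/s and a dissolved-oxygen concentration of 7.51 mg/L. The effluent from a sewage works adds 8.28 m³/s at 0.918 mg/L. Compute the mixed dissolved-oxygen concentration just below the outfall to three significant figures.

Flow-weighted mixing: C = (Q_r C_r + Q_w C_w)/(Q_r + Q_w)
= (26.1×7.51 + 8.28×0.918)/(26.1 + 8.28) = 203.6/34.38 = 5.922 mg/L.

5.92 mg/L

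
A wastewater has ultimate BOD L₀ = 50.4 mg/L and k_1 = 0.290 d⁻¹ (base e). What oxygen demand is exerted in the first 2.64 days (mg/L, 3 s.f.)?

y ≈ 27.0 mg/L

y_t = L₀(1 − e^(−k_1 t)) = 50.4 × (1 − e^(−0.290×2.64))
= 50.4 × (1 − 0.4651) = 50.4 × 0.5349 = 26.96 mg/L.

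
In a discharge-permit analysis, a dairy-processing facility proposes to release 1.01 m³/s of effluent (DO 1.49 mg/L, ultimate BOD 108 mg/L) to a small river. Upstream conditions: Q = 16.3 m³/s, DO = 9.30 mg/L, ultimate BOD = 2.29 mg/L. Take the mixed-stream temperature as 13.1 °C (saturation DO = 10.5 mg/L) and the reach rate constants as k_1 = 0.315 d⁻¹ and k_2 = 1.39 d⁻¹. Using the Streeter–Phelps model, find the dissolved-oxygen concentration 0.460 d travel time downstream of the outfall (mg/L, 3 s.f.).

DO ≈ 8.79 mg/L

Mixed DO = (16.3×9.30 + 1.01×1.49)/(16.3+1.01) = 153.1/17.31 = 8.844 mg/L.
Mixed L₀ = (16.3×2.29 + 1.01×108)/(17.31) = 146.4/17.31 = 8.458 mg/L.
Initial deficit D₀ = C_s − DO₀ = 10.5 − 8.844 = 1.656 mg/L.
D(0.460) = [0.315×8.458/(1.39−0.315)](e^(−0.315×0.460) − e^(−1.39×0.460)) + 1.656 e^(−1.39×0.460)
= 2.478 × (0.8651 − 0.5276) + 1.656 × 0.5276 = 1.710 mg/L.
DO = 10.5 − 1.710 = 8.790 mg/L.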